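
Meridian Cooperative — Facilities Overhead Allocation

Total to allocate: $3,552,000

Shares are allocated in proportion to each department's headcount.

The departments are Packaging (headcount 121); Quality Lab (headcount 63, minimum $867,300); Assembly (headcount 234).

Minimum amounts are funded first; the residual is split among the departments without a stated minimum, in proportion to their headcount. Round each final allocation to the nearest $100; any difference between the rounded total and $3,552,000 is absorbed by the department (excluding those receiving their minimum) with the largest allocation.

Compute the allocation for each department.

Fund the minimums — Quality Lab $867,300. Remaining pool $2,684,700.
Remaining pool split over remaining headcount 355: Packaging 915,066.76 → $915,100; Assembly 1,769,633.24 → $1,769,600.

Packaging: $915,100 | Quality Lab: $867,300 | Assembly: $1,769,600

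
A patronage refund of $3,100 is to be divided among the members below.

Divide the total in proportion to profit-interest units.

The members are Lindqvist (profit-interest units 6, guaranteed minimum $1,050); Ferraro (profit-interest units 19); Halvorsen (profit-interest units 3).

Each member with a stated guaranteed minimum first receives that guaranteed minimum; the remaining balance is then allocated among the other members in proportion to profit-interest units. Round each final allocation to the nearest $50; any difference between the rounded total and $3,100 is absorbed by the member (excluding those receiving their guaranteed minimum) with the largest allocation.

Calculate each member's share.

Minimums first: Lindqvist $1,050. Residual $2,050.
Residual split over remaining profit-interest units 22: Ferraro 1,770.45 → $1,750; Halvorsen 279.55 → $300.

Lindqvist: $1,050 | Ferraro: $1,750 | Halvorsen: $300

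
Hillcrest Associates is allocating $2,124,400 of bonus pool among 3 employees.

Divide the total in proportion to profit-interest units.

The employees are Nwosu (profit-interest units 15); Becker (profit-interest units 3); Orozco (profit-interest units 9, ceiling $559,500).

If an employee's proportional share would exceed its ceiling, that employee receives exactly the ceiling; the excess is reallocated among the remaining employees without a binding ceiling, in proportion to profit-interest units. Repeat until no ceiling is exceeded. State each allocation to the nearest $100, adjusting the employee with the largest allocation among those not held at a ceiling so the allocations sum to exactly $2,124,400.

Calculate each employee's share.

Sum of profit-interest units: 27.
Unconstrained shares: Nwosu 1,180,222.22; Becker 236,044.44; Orozco 708,133.33.
Cap binds for Orozco ($559,500); balance $1,564,900 reallocated over remaining profit-interest units 18.
Remaining shares: Nwosu 1,304,083.33 → $1,304,100; Becker 260,816.67 → $260,800.

Nwosu: $1,304,100 | Becker: $260,800 | Orozco: $559,500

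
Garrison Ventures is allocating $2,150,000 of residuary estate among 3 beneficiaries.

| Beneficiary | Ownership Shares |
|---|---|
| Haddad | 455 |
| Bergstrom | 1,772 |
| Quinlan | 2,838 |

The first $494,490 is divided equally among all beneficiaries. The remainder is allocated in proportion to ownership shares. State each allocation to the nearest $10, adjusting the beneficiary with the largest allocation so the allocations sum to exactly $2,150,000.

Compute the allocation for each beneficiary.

$494,490 shared equally gives $164,830 per beneficiary.
Remainder $1,655,510 by ownership shares (total 5,065): Haddad 148,718.08 → $148,720; Bergstrom 579,183.36 → $579,180; Quinlan 927,608.56 → $927,610.
Totals: Haddad $164,830 + $148,720 = $313,550; Bergstrom $164,830 + $579,180 = $744,010; Quinlan $164,830 + $927,610 = $1,092,440.

Haddad: $313,550; Bergstrom: $744,010; Quinlan: $1,092,440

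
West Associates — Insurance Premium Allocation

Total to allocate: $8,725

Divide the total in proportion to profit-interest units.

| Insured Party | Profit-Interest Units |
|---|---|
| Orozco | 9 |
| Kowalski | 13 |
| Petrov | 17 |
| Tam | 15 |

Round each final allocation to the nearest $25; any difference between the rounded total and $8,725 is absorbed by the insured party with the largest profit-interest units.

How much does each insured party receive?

Total profit-interest units = 9 + 13 + 17 + 15 = 54.
Pro-rata amounts: Orozco 1,454.17; Kowalski 2,100.46; Petrov 2,746.76; Tam 2,423.61.
After rounding ($25): Orozco $1,450; Kowalski $2,100; Petrov $2,750; Tam $2,425. Sum = $8,725.
Sum already equals the total — no adjustment.

Orozco: $1,450 · Kowalski: $2,100 · Petrov: $2,750 · Tam: $2,425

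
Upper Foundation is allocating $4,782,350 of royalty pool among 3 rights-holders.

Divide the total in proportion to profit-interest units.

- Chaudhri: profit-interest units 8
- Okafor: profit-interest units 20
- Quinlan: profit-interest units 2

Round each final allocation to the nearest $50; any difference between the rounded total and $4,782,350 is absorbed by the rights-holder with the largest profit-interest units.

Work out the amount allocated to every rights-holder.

Profit-interest units total: 8 + 20 + 2 = 30.
Raw shares: Chaudhri 1,275,293.33; Okafor 3,188,233.33; Quinlan 318,823.33.
At nearest $50: Chaudhri $1,275,300; Okafor $3,188,250; Quinlan $318,800. Sum = $4,782,350.
No rounding difference to absorb.

Chaudhri: $1,275,300 · Okafor: $3,188,250 · Quinlan: $318,800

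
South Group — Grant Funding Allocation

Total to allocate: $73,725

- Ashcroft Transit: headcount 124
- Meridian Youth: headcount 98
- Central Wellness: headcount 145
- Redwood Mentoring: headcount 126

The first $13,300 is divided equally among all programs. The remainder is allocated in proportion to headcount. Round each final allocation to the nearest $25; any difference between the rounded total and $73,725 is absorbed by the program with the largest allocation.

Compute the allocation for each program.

Ashcroft Transit: $18,525; Meridian Youth: $15,325; Central Wellness: $21,100; Redwood Mentoring: $18,775

$13,300 shared equally gives $3,325 per program.
Remainder $60,425 by headcount (total 493): Ashcroft Transit 15,198.17 → $15,200; Meridian Youth 12,011.46 → $12,000; Central Wellness 17,772.06 → $17,775; Redwood Mentoring 15,443.31 → $15,450.
Totals: Ashcroft Transit $3,325 + $15,200 = $18,525; Meridian Youth $3,325 + $12,000 = $15,325; Central Wellness $3,325 + $17,775 = $21,100; Redwood Mentoring $3,325 + $15,450 = $18,775.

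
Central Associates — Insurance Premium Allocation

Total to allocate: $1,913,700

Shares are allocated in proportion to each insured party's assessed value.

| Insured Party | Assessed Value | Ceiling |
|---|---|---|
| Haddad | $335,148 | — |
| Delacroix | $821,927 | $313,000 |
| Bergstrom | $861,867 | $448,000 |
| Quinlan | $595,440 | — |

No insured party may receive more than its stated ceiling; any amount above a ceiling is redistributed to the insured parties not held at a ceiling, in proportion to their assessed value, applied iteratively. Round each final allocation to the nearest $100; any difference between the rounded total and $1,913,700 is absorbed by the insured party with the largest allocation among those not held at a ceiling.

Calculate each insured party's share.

Haddad: $415,100 · Delacroix: $313,000 · Bergstrom: $448,000 · Quinlan: $737,600

Combined assessed value = 2,614,382.
Proportional shares (ignoring caps): Haddad 245,324.79; Delacroix 601,641.88; Bergstrom 630,877.54; Quinlan 435,855.79.
Held at cap: Delacroix ($313,000), Bergstrom ($448,000); balance $1,152,700 reallocated over remaining assessed value 930,588.
Redistributed shares: Haddad 415,140.86 → $415,100; Quinlan 737,559.14 → $737,600.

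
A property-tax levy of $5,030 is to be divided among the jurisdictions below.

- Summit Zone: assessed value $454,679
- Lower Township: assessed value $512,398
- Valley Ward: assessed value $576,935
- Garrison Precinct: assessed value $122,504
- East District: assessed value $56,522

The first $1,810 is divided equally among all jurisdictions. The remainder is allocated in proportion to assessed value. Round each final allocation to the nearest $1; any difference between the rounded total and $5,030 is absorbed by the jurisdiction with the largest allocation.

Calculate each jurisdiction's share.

Equal tier: $1,810 ÷ 5 = $362 apiece.
Remainder $3,220 by assessed value (total 1,723,038): Summit Zone 849.70 → $850; Lower Township 957.57 → $958; Valley Ward 1,078.17 → $1,078; Garrison Precinct 228.93 → $229; East District 105.63 → $106.
Rounding difference −$1 on remainder applied to Valley Ward.
Totals: Summit Zone $362 + $850 = $1,212; Lower Township $362 + $958 = $1,320; Valley Ward $362 + $1,077 = $1,439; Garrison Precinct $362 + $229 = $591; East District $362 + $106 = $468.

Summit Zone: $1,212; Lower Township: $1,320; Valley Ward: $1,439; Garrison Precinct: $591; East District: $468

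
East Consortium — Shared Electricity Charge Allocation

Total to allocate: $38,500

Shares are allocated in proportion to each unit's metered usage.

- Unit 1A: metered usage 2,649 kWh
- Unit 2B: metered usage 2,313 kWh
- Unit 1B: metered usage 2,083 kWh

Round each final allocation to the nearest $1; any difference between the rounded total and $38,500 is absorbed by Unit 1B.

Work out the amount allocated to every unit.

Unit 1A: $14,476 | Unit 2B: $12,640 | Unit 1B: $11,384

Metered usage total: 7,045.
Proportional shares: Unit 1A 2,649/7,045 × $38,500 = 14,476.44; Unit 2B 2,313/7,045 × $38,500 = 12,640.24; Unit 1B 2,083/7,045 × $38,500 = 11,383.32.
Rounded to nearest $1: Unit 1A $14,476; Unit 2B $12,640; Unit 1B $11,383. Sum = $38,499.
Difference $38,500 − $38,499 = +$1 applied to Unit 1B: Unit 1B becomes $11,384.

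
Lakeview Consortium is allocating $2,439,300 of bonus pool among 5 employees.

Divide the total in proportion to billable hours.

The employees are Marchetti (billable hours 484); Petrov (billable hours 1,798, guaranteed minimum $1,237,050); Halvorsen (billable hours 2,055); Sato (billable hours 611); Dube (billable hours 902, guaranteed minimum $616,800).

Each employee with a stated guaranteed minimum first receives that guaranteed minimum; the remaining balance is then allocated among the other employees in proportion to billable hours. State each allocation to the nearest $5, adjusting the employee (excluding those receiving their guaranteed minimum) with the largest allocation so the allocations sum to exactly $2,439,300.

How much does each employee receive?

Guaranteed amounts: Petrov $1,237,050; Dube $616,800. Residual $585,450.
Residual split over remaining billable hours 3,150: Marchetti 89,954.86 → $89,955; Halvorsen 381,936.43 → $381,935; Sato 113,558.71 → $113,560.

Marchetti: $89,955 | Petrov: $1,237,050 | Halvorsen: $381,935 | Sato: $113,560 | Dube: $616,800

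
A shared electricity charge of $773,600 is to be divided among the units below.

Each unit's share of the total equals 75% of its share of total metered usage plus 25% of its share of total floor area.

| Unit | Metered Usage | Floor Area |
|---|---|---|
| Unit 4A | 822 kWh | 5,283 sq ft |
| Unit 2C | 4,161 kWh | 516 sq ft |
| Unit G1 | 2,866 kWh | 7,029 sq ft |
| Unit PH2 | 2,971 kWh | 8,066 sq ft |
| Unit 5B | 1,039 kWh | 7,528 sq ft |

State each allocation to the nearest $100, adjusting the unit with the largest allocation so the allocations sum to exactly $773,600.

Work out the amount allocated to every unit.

Unit 4A: $76,200 | Unit 2C: $207,100 | Unit G1: $188,000 | Unit PH2: $200,200 | Unit 5B: $102,100

Totals — metered usage 11,859, floor area 28,422.
Composite weights (75% metered usage + 25% floor area): Unit 4A 0.0985; Unit 2C 0.2677; Unit G1 0.2431; Unit PH2 0.2588; Unit 5B 0.1319.
Proportional shares: Unit 4A 76,164.88; Unit 2C 207,087.54; Unit G1 188,048.12; Unit PH2 200,241.59; Unit 5B 102,057.88.
At nearest $100: Unit 4A $76,200; Unit 2C $207,100; Unit G1 $188,000; Unit PH2 $200,200; Unit 5B $102,100. Sum = $773,600.
Sum already equals the total — no adjustment.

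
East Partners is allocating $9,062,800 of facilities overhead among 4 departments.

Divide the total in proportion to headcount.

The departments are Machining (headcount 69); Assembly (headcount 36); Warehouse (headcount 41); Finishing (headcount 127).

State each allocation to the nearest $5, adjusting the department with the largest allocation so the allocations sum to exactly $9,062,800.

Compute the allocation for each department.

Headcount total: 273.
Proportional shares: Machining 69/273 × $9,062,800 = 2,290,597.80; Assembly 36/273 × $9,062,800 = 1,195,094.51; Warehouse 41/273 × $9,062,800 = 1,361,079.85; Finishing 127/273 × $9,062,800 = 4,216,027.84.
Rounded to nearest $5: Machining $2,290,600; Assembly $1,195,095; Warehouse $1,361,080; Finishing $4,216,030. Sum = $9,062,805.
Difference $9,062,800 − $9,062,805 = −$5 applied to largest allocation (Finishing): Finishing becomes $4,216,025.

Machining: $2,290,600; Assembly: $1,195,095; Warehouse: $1,361,080; Finishing: $4,216,025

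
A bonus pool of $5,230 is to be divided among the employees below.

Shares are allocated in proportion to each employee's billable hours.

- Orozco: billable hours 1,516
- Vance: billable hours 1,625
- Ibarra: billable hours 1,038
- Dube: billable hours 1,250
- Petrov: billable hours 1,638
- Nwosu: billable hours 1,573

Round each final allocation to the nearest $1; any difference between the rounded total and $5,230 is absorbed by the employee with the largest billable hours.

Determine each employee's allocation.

Total billable hours = 8,640.
Pro-rata amounts: Orozco 1,516/8,640 × $5,230 = 917.67; Vance 1,625/8,640 × $5,230 = 983.65; Ibarra 1,038/8,640 × $5,230 = 628.33; Dube 1,250/8,640 × $5,230 = 756.66; Petrov 1,638/8,640 × $5,230 = 991.52; Nwosu 1,573/8,640 × $5,230 = 952.17.
At nearest $1: Orozco $918; Vance $984; Ibarra $628; Dube $757; Petrov $992; Nwosu $952. Sum = $5,231.
Difference $5,230 − $5,231 = −$1 applied to largest billable hours (Petrov): Petrov becomes $991.

Orozco: $918 · Vance: $984 · Ibarra: $628 · Dube: $757 · Petrov: $991 · Nwosu: $952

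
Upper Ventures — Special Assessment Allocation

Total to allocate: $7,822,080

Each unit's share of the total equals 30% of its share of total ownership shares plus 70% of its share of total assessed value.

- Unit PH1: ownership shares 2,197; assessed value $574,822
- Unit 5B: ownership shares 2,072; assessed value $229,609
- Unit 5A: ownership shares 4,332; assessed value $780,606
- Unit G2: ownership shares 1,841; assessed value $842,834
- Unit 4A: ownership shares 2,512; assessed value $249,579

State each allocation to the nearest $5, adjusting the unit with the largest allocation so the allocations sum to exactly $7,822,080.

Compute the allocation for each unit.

Unit PH1: $1,573,515 · Unit 5B: $844,900 · Unit 5A: $2,381,105 · Unit G2: $2,057,115 · Unit 4A: $965,445

Ownership shares total 12,954; assessed value total 2,677,450.
Composite weights (30% ownership shares + 70% assessed value): Unit PH1 0.2012; Unit 5B 0.1080; Unit 5A 0.3044; Unit G2 0.2630; Unit 4A 0.1234.
Proportional shares: Unit PH1 1,573,513.90; Unit 5B 844,900.38; Unit 5A 2,381,104.00; Unit G2 2,057,115.93; Unit 4A 965,445.79.
Rounded to nearest $5: Unit PH1 $1,573,515; Unit 5B $844,900; Unit 5A $2,381,105; Unit G2 $2,057,115; Unit 4A $965,445. Sum = $7,822,080.
Sum already equals the total — no adjustment.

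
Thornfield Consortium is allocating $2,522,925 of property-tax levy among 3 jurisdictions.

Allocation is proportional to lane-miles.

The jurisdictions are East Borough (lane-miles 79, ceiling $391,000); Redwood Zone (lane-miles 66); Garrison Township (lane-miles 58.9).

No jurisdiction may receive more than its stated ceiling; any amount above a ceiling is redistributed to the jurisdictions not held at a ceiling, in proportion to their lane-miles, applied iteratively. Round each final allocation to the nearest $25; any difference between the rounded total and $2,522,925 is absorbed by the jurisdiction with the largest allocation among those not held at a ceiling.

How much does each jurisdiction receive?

East Borough: $391,000 · Redwood Zone: $1,126,550 · Garrison Township: $1,005,375

Lane-miles total: 203.9.
Proportional shares (ignoring caps): East Borough 977,494.24; Redwood Zone 816,640.76; Garrison Township 728,790.01.
Held at cap: East Borough ($391,000); balance $2,131,925 reallocated over remaining lane-miles 124.9.
Shares after redistribution: Redwood Zone 1,126,557.65 → $1,126,550; Garrison Township 1,005,367.35 → $1,005,375.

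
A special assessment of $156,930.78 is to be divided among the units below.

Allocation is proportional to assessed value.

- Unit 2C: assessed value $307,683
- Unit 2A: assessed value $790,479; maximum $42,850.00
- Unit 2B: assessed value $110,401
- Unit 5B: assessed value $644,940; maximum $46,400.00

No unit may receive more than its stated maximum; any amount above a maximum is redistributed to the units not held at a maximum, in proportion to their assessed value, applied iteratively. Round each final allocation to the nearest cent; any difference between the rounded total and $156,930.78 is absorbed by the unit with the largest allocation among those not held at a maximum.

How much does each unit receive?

Unit 2C: $49,808.71; Unit 2A: $42,850.00; Unit 2B: $17,872.07; Unit 5B: $46,400.00

Assessed value total: 1,853,503.
Pro-rata shares before constraints: Unit 2C 26,050.6367; Unit 2A 66,927.5885; Unit 2B 9,347.3359; Unit 5B 54,605.2190.
Held at cap: Unit 2A ($42,850.00), Unit 5B ($46,400.00); balance $67,680.78 reallocated over remaining assessed value 418,084.
Redistributed shares: Unit 2C 49,808.7117 → $49,808.71; Unit 2B 17,872.0683 → $17,872.07.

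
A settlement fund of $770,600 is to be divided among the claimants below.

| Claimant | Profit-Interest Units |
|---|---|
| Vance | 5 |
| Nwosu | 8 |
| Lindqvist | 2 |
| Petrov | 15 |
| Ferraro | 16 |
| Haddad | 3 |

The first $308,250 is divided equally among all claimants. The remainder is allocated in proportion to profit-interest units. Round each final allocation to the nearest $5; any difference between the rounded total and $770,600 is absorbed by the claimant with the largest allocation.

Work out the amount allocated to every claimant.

Vance: $98,555 | Nwosu: $126,860 | Lindqvist: $70,245 | Petrov: $192,910 | Ferraro: $202,350 | Haddad: $79,680

Equal tier: $308,250 ÷ 6 = $51,375 apiece.
Remainder $462,350 by profit-interest units (total 49): Vance 47,178.57 → $47,180; Nwosu 75,485.71 → $75,485; Lindqvist 18,871.43 → $18,870; Petrov 141,535.71 → $141,535; Ferraro 150,971.43 → $150,970; Haddad 28,307.14 → $28,305.
Rounding difference +$5 on remainder applied to Ferraro.
Totals: Vance $51,375 + $47,180 = $98,555; Nwosu $51,375 + $75,485 = $126,860; Lindqvist $51,375 + $18,870 = $70,245; Petrov $51,375 + $141,535 = $192,910; Ferraro $51,375 + $150,975 = $202,350; Haddad $51,375 + $28,305 = $79,680.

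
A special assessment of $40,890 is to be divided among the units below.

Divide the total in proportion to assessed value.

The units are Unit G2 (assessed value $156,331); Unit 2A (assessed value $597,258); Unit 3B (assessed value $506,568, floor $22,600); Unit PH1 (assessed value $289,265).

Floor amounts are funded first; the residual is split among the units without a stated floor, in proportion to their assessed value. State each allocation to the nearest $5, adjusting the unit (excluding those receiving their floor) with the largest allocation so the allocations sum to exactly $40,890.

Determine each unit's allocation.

Fund the minimums — Unit 3B $22,600. Remaining pool $18,290.
Remaining pool split over remaining assessed value 1,042,854: Unit G2 2,741.80 → $2,740; Unit 2A 10,474.96 → $10,475; Unit PH1 5,073.25 → $5,075.

Unit G2: $2,740 · Unit 2A: $10,475 · Unit 3B: $22,600 · Unit PH1: $5,075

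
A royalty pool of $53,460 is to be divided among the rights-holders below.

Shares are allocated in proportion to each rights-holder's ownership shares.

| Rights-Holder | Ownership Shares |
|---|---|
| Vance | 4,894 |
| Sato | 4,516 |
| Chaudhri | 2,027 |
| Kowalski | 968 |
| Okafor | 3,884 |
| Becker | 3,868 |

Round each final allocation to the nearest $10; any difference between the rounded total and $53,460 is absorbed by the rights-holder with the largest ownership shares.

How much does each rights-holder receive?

Vance: $12,970 · Sato: $11,980 · Chaudhri: $5,380 · Kowalski: $2,570 · Okafor: $10,300 · Becker: $10,260

Ownership shares total: 20,157.
Pro-rata amounts: Vance 4,894/20,157 × $53,460 = 12,979.77; Sato 4,516/20,157 × $53,460 = 11,977.25; Chaudhri 2,027/20,157 × $53,460 = 5,375.97; Kowalski 968/20,157 × $53,460 = 2,567.31; Okafor 3,884/20,157 × $53,460 = 10,301.07; Becker 3,868/20,157 × $53,460 = 10,258.63.
Rounded to nearest $10: Vance $12,980; Sato $11,980; Chaudhri $5,380; Kowalski $2,570; Okafor $10,300; Becker $10,260. Sum = $53,470.
Difference $53,460 − $53,470 = −$10 applied to largest ownership shares (Vance): Vance becomes $12,970.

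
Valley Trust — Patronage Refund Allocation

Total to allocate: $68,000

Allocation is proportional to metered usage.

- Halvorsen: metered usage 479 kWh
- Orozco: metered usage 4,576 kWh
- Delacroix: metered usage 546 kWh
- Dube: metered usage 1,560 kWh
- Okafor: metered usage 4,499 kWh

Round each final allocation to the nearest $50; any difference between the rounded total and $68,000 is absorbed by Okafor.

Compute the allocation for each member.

Total metered usage = 11,660.
Unrounded shares: Halvorsen 479/11,660 × $68,000 = 2,793.48; Orozco 4,576/11,660 × $68,000 = 26,686.79; Delacroix 546/11,660 × $68,000 = 3,184.22; Dube 1,560/11,660 × $68,000 = 9,097.77; Okafor 4,499/11,660 × $68,000 = 26,237.74.
Rounded to nearest $50: Halvorsen $2,800; Orozco $26,700; Delacroix $3,200; Dube $9,100; Okafor $26,250. Sum = $68,050.
Difference $68,000 − $68,050 = −$50 applied to Okafor: Okafor becomes $26,200.

Halvorsen: $2,800 | Orozco: $26,700 | Delacroix: $3,200 | Dube: $9,100 | Okafor: $26,200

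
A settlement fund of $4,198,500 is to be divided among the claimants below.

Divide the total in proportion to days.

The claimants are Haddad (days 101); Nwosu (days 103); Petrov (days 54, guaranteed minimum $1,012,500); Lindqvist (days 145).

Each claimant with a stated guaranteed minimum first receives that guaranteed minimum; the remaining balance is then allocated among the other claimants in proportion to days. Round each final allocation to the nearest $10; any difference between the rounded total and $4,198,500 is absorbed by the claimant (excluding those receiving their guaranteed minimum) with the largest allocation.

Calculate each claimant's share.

Guaranteed amounts: Petrov $1,012,500. Remaining pool $3,186,000.
Remaining pool split over remaining days 349: Haddad 922,022.92 → $922,020; Nwosu 940,280.80 → $940,280; Lindqvist 1,323,696.28 → $1,323,700.

Haddad: $922,020 | Nwosu: $940,280 | Petrov: $1,012,500 | Lindqvist: $1,323,700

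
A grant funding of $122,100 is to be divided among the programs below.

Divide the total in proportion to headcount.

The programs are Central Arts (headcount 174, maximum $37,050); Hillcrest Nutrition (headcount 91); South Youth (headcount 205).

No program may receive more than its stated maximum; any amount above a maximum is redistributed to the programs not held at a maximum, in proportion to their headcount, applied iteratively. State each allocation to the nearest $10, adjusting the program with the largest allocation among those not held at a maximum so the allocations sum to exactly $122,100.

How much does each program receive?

Sum of headcount: 470.
Pro-rata shares before constraints: Central Arts 45,202.98; Hillcrest Nutrition 23,640.64; South Youth 53,256.38.
Held at cap: Central Arts ($37,050); remaining pool $85,050 reallocated over remaining headcount 296.
Shares after redistribution: Hillcrest Nutrition 26,147.13 → $26,150; South Youth 58,902.87 → $58,900.

Central Arts: $37,050; Hillcrest Nutrition: $26,150; South Youth: $58,900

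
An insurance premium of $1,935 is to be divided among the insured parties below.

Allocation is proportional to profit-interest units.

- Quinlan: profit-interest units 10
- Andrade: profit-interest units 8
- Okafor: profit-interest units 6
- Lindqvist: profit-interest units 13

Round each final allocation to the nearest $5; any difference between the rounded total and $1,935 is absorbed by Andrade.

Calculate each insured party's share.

Profit-interest units total: 37.
Pro-rata amounts: Quinlan 10/37 × $1,935 = 522.97; Andrade 8/37 × $1,935 = 418.38; Okafor 6/37 × $1,935 = 313.78; Lindqvist 13/37 × $1,935 = 679.86.
After rounding ($5): Quinlan $525; Andrade $420; Okafor $315; Lindqvist $680. Sum = $1,940.
Difference $1,935 − $1,940 = −$5 applied to Andrade: Andrade becomes $415.

Quinlan: $525 | Andrade: $415 | Okafor: $315 | Lindqvist: $680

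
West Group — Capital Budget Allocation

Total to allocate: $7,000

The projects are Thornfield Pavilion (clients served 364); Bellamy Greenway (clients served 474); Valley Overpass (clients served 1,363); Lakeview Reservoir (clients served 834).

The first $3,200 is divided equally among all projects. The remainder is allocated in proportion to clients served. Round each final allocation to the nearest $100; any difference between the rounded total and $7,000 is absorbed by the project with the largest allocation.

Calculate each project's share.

Thornfield Pavilion: $1,300 · Bellamy Greenway: $1,400 · Valley Overpass: $2,500 · Lakeview Reservoir: $1,800

First tranche $3,200 split equally: $800 each.
Remainder $3,800 by clients served (total 3,035): Thornfield Pavilion 455.75 → $500; Bellamy Greenway 593.48 → $600; Valley Overpass 1,706.56 → $1,700; Lakeview Reservoir 1,044.22 → $1,000.
Totals: Thornfield Pavilion $800 + $500 = $1,300; Bellamy Greenway $800 + $600 = $1,400; Valley Overpass $800 + $1,700 = $2,500; Lakeview Reservoir $800 + $1,000 = $1,800.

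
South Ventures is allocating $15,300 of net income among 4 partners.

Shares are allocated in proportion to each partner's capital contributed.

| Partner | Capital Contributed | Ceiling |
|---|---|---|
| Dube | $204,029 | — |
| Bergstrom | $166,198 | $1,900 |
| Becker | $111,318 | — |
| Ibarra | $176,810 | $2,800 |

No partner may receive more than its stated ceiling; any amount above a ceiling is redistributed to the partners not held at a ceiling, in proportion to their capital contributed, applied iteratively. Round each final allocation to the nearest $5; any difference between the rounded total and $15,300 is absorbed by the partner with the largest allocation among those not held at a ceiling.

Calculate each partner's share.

Dube: $6,860 · Bergstrom: $1,900 · Becker: $3,740 · Ibarra: $2,800

Total capital contributed = 658,355.
Pro-rata shares before constraints: Dube 4,741.58; Bergstrom 3,862.40; Becker 2,587.00; Ibarra 4,109.02.
Cap binds for Bergstrom ($1,900), Ibarra ($2,800); residual $10,600 reallocated over remaining capital contributed 315,347.
Redistributed shares: Dube 6,858.18 → $6,860; Becker 3,741.82 → $3,740.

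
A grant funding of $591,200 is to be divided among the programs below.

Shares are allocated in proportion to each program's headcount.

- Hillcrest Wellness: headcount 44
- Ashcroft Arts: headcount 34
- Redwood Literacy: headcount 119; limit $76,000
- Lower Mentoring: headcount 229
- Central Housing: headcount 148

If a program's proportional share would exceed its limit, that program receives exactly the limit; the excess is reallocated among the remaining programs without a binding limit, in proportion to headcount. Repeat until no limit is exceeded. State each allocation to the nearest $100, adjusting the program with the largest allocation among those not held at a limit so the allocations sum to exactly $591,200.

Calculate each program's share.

Hillcrest Wellness: $49,800 | Ashcroft Arts: $38,500 | Redwood Literacy: $76,000 | Lower Mentoring: $259,300 | Central Housing: $167,600

Total headcount = 574.
Pro-rata shares before constraints: Hillcrest Wellness 45,318.47; Ashcroft Arts 35,018.82; Redwood Literacy 122,565.85; Lower Mentoring 235,862.02; Central Housing 152,434.84.
Capped: Redwood Literacy ($76,000); residual $515,200 reallocated over remaining headcount 455.
Remaining shares: Hillcrest Wellness 49,821.54 → $49,800; Ashcroft Arts 38,498.46 → $38,500; Lower Mentoring 259,298.46 → $259,300; Central Housing 167,581.54 → $167,600.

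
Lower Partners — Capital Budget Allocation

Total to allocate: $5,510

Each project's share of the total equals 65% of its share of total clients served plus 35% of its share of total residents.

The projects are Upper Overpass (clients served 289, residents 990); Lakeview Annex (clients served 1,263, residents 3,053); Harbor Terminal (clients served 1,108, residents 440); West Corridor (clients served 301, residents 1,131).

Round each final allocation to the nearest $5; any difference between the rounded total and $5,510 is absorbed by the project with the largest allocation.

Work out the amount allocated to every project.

Totals — clients served 2,961, residents 5,614.
Composite weights (65% clients served + 35% residents): Upper Overpass 0.1252; Lakeview Annex 0.4676; Harbor Terminal 0.2707; West Corridor 0.1366.
Unrounded shares: Upper Overpass 689.64; Lakeview Annex 2,576.43; Harbor Terminal 1,491.34; West Corridor 752.59.
At nearest $5: Upper Overpass $690; Lakeview Annex $2,575; Harbor Terminal $1,490; West Corridor $755. Sum = $5,510.
Sum already equals the total — no adjustment.

Upper Overpass: $690 | Lakeview Annex: $2,575 | Harbor Terminal: $1,490 | West Corridor: $755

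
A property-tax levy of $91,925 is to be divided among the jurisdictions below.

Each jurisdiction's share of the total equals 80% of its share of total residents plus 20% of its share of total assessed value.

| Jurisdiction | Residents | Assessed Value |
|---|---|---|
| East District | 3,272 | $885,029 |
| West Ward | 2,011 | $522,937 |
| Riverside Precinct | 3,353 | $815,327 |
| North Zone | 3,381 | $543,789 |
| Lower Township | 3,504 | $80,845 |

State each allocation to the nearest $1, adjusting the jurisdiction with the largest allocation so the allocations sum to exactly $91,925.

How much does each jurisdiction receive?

East District: $21,217 | West Ward: $12,904 | Riverside Precinct: $21,150 | North Zone: $19,530 | Lower Township: $17,124

Residents total 15,521; assessed value total 2,847,927.
Composite weights (80% residents + 20% assessed value): East District 0.2308; West Ward 0.1404; Riverside Precinct 0.2301; North Zone 0.2125; Lower Township 0.1863.
Unrounded shares: East District 21,216.42; West Ward 12,904.17; Riverside Precinct 21,150.24; North Zone 19,529.97; Lower Township 17,124.19.
After rounding ($1): East District $21,216; West Ward $12,904; Riverside Precinct $21,150; North Zone $19,530; Lower Township $17,124. Sum = $91,924.
Difference $91,925 − $91,924 = +$1 applied to largest allocation (East District): East District becomes $21,217.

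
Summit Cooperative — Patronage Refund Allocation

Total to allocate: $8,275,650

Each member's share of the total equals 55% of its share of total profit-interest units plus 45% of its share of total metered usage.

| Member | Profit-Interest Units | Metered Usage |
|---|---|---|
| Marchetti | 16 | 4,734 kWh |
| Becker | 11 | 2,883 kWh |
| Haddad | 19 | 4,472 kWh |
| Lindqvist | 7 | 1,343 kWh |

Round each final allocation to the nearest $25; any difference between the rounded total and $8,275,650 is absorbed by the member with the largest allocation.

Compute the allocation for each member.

Totals — profit-interest units 53, metered usage 13,432.
Blended shares (55% profit-interest units + 45% metered usage): Marchetti 0.3246; Becker 0.2107; Haddad 0.3470; Lindqvist 0.1176.
Proportional shares: Marchetti 2,686,578.91; Becker 1,743,989.40; Haddad 2,871,577.17; Lindqvist 973,504.51.
At nearest $25: Marchetti $2,686,575; Becker $1,744,000; Haddad $2,871,575; Lindqvist $973,500. Sum = $8,275,650.
Rounded total matches; no reconciliation needed.

Marchetti: $2,686,575 · Becker: $1,744,000 · Haddad: $2,871,575 · Lindqvist: $973,500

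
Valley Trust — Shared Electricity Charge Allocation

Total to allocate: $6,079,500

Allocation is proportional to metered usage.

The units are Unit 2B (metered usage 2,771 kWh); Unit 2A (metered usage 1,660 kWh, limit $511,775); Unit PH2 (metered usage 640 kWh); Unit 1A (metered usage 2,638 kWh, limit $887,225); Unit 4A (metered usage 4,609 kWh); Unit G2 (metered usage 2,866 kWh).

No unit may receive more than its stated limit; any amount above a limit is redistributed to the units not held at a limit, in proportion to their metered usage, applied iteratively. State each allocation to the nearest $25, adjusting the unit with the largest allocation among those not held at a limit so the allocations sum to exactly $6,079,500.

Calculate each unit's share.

Unit 2B: $1,191,400; Unit 2A: $511,775; Unit PH2: $275,175; Unit 1A: $887,225; Unit 4A: $1,981,675; Unit G2: $1,232,250

Combined metered usage = 15,184.
Pro-rata shares before constraints: Unit 2B 1,109,476.72; Unit 2A 664,645.02; Unit PH2 256,248.68; Unit 1A 1,056,225.04; Unit 4A 1,845,390.90; Unit G2 1,147,513.63.
Cap binds for Unit 2A ($511,775), Unit 1A ($887,225); balance $4,680,500 reallocated over remaining metered usage 10,886.
Shares after redistribution: Unit 2B 1,191,407.82 → $1,191,400; Unit PH2 275,171.78 → $275,175; Unit 4A 1,981,666.77 → $1,981,675; Unit G2 1,232,253.63 → $1,232,250.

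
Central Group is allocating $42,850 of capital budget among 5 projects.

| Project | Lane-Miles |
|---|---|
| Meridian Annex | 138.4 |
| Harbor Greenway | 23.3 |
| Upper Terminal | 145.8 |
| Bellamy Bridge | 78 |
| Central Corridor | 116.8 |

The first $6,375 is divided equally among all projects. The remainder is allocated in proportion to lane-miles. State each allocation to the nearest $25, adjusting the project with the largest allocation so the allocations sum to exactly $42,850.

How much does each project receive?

Meridian Annex: $11,325 · Harbor Greenway: $2,975 · Upper Terminal: $11,850 · Bellamy Bridge: $6,950 · Central Corridor: $9,750

Equal tier: $6,375 ÷ 5 = $1,275 apiece.
Remainder $36,475 by lane-miles (total 502.3): Meridian Annex 10,050.05 → $10,050; Harbor Greenway 1,691.95 → $1,700; Upper Terminal 10,587.41 → $10,575; Bellamy Bridge 5,664.05 → $5,675; Central Corridor 8,481.54 → $8,475.
Totals: Meridian Annex $1,275 + $10,050 = $11,325; Harbor Greenway $1,275 + $1,700 = $2,975; Upper Terminal $1,275 + $10,575 = $11,850; Bellamy Bridge $1,275 + $5,675 = $6,950; Central Corridor $1,275 + $8,475 = $9,750.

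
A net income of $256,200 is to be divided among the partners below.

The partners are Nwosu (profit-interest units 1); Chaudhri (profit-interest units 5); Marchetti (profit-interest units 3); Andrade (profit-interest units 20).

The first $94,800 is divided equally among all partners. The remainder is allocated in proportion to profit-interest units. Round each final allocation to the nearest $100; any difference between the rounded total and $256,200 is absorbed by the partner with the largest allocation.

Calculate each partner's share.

Nwosu: $29,300 | Chaudhri: $51,500 | Marchetti: $40,400 | Andrade: $135,000

$94,800 shared equally gives $23,700 per partner.
Remainder $161,400 by profit-interest units (total 29): Nwosu 5,565.52 → $5,600; Chaudhri 27,827.59 → $27,800; Marchetti 16,696.55 → $16,700; Andrade 111,310.34 → $111,300.
Totals: Nwosu $23,700 + $5,600 = $29,300; Chaudhri $23,700 + $27,800 = $51,500; Marchetti $23,700 + $16,700 = $40,400; Andrade $23,700 + $111,300 = $135,000.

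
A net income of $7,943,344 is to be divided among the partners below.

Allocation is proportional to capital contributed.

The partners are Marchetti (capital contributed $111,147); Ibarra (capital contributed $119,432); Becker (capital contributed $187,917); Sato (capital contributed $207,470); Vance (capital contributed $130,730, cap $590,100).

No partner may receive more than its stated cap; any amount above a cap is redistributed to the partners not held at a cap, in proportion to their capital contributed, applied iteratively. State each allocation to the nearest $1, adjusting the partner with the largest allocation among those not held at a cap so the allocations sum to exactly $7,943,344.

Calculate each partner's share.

Capital contributed total: 756,696.
Proportional shares (ignoring caps): Marchetti 1,166,755.02; Ibarra 1,253,726.01; Becker 1,972,640.76; Sato 2,177,896.51; Vance 1,372,325.69.
Held at cap: Vance ($590,100); remaining pool $7,353,244 reallocated over remaining capital contributed 625,966.
Redistributed shares: Marchetti 1,305,647.61 → $1,305,648; Ibarra 1,402,971.79 → $1,402,972; Becker 2,207,467.42 → $2,207,467; Sato 2,437,157.18 → $2,437,157.

Marchetti: $1,305,648; Ibarra: $1,402,972; Becker: $2,207,467; Sato: $2,437,157; Vance: $590,100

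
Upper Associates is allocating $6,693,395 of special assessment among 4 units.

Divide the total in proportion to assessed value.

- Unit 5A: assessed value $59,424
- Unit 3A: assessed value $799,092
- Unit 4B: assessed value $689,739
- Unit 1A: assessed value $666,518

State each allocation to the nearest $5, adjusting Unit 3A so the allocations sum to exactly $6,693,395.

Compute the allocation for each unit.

Combined assessed value = 2,214,773.
Unrounded shares: Unit 5A 59,424/2,214,773 × $6,693,395 = 179,588.75; Unit 3A 799,092/2,214,773 × $6,693,395 = 2,414,982.66; Unit 4B 689,739/2,214,773 × $6,693,395 = 2,084,500.57; Unit 1A 666,518/2,214,773 × $6,693,395 = 2,014,323.02.
Rounded to nearest $5: Unit 5A $179,590; Unit 3A $2,414,985; Unit 4B $2,084,500; Unit 1A $2,014,325. Sum = $6,693,400.
Difference $6,693,395 − $6,693,400 = −$5 applied to Unit 3A: Unit 3A becomes $2,414,980.

Unit 5A: $179,590; Unit 3A: $2,414,980; Unit 4B: $2,084,500; Unit 1A: $2,014,325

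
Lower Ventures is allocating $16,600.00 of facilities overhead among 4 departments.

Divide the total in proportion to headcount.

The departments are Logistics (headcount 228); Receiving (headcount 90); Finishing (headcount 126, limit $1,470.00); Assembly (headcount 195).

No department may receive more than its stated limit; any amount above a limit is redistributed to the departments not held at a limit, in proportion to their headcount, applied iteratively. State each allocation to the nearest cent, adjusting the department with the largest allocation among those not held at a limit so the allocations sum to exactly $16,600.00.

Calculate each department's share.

Sum of headcount: 639.
Unconstrained shares: Logistics 5,923.0047; Receiving 2,338.0282; Finishing 3,273.2394; Assembly 5,065.7277.
Cap binds for Finishing ($1,470.00); residual $15,130.00 reallocated over remaining headcount 513.
Redistributed shares: Logistics 6,724.4444 → $6,724.44; Receiving 2,654.3860 → $2,654.39; Assembly 5,751.1696 → $5,751.17.

Logistics: $6,724.44 | Receiving: $2,654.39 | Finishing: $1,470.00 | Assembly: $5,751.17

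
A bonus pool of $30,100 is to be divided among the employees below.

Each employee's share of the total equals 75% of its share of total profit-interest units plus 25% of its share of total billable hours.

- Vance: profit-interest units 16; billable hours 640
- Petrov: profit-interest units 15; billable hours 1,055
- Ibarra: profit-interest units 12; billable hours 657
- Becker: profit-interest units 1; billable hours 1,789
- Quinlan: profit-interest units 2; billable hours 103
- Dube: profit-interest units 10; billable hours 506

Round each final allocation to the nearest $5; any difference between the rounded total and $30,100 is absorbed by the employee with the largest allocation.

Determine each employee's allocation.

Vance: $7,465 · Petrov: $7,715 · Ibarra: $5,880 · Becker: $3,235 · Quinlan: $970 · Dube: $4,835

Profit-interest units total 56; billable hours total 4,750.
Blended shares (75% profit-interest units + 25% billable hours): Vance 0.2480; Petrov 0.2564; Ibarra 0.1953; Becker 0.1076; Quinlan 0.0322; Dube 0.1606.
Pro-rata amounts: Vance 7,463.89; Petrov 7,718.22; Ibarra 5,878.33; Becker 3,237.28; Quinlan 969.42; Dube 4,832.86.
At nearest $5: Vance $7,465; Petrov $7,720; Ibarra $5,880; Becker $3,235; Quinlan $970; Dube $4,835. Sum = $30,105.
Difference $30,100 − $30,105 = −$5 applied to largest allocation (Petrov): Petrov becomes $7,715.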